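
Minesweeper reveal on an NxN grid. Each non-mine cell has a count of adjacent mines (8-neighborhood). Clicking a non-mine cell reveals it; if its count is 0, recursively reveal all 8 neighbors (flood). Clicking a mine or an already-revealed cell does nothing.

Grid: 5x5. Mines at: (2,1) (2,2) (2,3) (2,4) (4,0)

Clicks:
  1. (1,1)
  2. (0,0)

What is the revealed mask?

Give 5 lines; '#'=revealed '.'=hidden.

Click 1 (1,1) count=2: revealed 1 new [(1,1)] -> total=1
Click 2 (0,0) count=0: revealed 9 new [(0,0) (0,1) (0,2) (0,3) (0,4) (1,0) (1,2) (1,3) (1,4)] -> total=10

Answer: #####
#####
.....
.....
.....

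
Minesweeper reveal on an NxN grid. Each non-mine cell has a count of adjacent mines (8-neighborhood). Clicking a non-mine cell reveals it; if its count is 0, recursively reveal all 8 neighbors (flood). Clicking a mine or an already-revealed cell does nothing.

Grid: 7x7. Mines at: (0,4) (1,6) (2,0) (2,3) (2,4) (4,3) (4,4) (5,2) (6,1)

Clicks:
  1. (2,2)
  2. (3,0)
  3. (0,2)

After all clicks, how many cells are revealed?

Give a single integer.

Click 1 (2,2) count=1: revealed 1 new [(2,2)] -> total=1
Click 2 (3,0) count=1: revealed 1 new [(3,0)] -> total=2
Click 3 (0,2) count=0: revealed 8 new [(0,0) (0,1) (0,2) (0,3) (1,0) (1,1) (1,2) (1,3)] -> total=10

Answer: 10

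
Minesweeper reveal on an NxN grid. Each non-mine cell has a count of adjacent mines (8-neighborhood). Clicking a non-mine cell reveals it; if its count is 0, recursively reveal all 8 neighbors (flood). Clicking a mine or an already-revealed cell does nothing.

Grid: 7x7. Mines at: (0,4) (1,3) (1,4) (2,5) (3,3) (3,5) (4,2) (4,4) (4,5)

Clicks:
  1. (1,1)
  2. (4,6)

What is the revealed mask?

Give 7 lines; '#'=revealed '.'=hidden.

Answer: ###....
###....
###....
###....
##....#
#######
#######

Derivation:
Click 1 (1,1) count=0: revealed 28 new [(0,0) (0,1) (0,2) (1,0) (1,1) (1,2) (2,0) (2,1) (2,2) (3,0) (3,1) (3,2) (4,0) (4,1) (5,0) (5,1) (5,2) (5,3) (5,4) (5,5) (5,6) (6,0) (6,1) (6,2) (6,3) (6,4) (6,5) (6,6)] -> total=28
Click 2 (4,6) count=2: revealed 1 new [(4,6)] -> total=29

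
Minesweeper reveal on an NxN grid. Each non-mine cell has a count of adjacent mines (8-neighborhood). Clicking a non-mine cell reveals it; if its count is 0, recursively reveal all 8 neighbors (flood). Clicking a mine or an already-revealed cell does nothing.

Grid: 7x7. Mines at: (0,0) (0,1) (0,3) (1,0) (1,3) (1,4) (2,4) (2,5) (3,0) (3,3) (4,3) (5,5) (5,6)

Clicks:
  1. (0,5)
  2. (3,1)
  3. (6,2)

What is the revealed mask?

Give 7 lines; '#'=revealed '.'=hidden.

Click 1 (0,5) count=1: revealed 1 new [(0,5)] -> total=1
Click 2 (3,1) count=1: revealed 1 new [(3,1)] -> total=2
Click 3 (6,2) count=0: revealed 13 new [(4,0) (4,1) (4,2) (5,0) (5,1) (5,2) (5,3) (5,4) (6,0) (6,1) (6,2) (6,3) (6,4)] -> total=15

Answer: .....#.
.......
.......
.#.....
###....
#####..
#####..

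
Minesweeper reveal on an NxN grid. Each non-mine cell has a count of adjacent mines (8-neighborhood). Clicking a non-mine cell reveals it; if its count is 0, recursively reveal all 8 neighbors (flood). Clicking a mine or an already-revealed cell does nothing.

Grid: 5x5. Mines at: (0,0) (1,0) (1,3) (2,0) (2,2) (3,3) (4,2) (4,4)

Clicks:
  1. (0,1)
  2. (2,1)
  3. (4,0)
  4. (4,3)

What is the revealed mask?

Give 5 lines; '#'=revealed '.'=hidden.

Click 1 (0,1) count=2: revealed 1 new [(0,1)] -> total=1
Click 2 (2,1) count=3: revealed 1 new [(2,1)] -> total=2
Click 3 (4,0) count=0: revealed 4 new [(3,0) (3,1) (4,0) (4,1)] -> total=6
Click 4 (4,3) count=3: revealed 1 new [(4,3)] -> total=7

Answer: .#...
.....
.#...
##...
##.#.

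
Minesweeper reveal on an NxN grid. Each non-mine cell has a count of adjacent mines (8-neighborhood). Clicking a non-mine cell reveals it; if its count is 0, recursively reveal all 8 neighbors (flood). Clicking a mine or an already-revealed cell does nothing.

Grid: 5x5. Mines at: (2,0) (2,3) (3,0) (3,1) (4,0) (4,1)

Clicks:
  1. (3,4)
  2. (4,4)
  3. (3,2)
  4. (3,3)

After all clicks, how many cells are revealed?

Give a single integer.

Click 1 (3,4) count=1: revealed 1 new [(3,4)] -> total=1
Click 2 (4,4) count=0: revealed 5 new [(3,2) (3,3) (4,2) (4,3) (4,4)] -> total=6
Click 3 (3,2) count=3: revealed 0 new [(none)] -> total=6
Click 4 (3,3) count=1: revealed 0 new [(none)] -> total=6

Answer: 6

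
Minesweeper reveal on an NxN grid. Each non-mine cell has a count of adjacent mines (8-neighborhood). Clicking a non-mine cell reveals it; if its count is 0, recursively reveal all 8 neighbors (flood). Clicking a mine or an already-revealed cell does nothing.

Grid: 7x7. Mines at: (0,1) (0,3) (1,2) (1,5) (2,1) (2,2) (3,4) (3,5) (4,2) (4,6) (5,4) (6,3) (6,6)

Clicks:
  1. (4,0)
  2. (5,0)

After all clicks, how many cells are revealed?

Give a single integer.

Answer: 10

Derivation:
Click 1 (4,0) count=0: revealed 10 new [(3,0) (3,1) (4,0) (4,1) (5,0) (5,1) (5,2) (6,0) (6,1) (6,2)] -> total=10
Click 2 (5,0) count=0: revealed 0 new [(none)] -> total=10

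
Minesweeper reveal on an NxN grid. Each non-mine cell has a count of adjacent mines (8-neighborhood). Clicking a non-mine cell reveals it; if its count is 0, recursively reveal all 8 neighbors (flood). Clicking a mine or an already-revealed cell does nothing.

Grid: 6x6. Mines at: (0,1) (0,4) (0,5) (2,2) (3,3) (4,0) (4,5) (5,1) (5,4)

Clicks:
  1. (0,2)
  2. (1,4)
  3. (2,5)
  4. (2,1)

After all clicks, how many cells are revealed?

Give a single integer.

Answer: 8

Derivation:
Click 1 (0,2) count=1: revealed 1 new [(0,2)] -> total=1
Click 2 (1,4) count=2: revealed 1 new [(1,4)] -> total=2
Click 3 (2,5) count=0: revealed 5 new [(1,5) (2,4) (2,5) (3,4) (3,5)] -> total=7
Click 4 (2,1) count=1: revealed 1 new [(2,1)] -> total=8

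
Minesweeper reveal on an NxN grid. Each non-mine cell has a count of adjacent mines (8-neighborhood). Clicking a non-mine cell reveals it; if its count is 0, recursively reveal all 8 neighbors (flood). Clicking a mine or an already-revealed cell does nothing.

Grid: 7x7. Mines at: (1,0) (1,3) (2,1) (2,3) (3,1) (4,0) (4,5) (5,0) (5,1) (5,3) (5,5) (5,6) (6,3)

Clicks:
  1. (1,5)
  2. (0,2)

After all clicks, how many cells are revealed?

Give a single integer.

Click 1 (1,5) count=0: revealed 12 new [(0,4) (0,5) (0,6) (1,4) (1,5) (1,6) (2,4) (2,5) (2,6) (3,4) (3,5) (3,6)] -> total=12
Click 2 (0,2) count=1: revealed 1 new [(0,2)] -> total=13

Answer: 13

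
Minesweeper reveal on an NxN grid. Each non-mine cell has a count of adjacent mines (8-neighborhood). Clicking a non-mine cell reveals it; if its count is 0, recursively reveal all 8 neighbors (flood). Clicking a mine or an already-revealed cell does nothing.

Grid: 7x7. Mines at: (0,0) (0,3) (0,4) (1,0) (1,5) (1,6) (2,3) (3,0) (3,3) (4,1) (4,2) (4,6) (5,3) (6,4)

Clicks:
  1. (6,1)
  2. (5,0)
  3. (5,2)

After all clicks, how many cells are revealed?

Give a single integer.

Answer: 6

Derivation:
Click 1 (6,1) count=0: revealed 6 new [(5,0) (5,1) (5,2) (6,0) (6,1) (6,2)] -> total=6
Click 2 (5,0) count=1: revealed 0 new [(none)] -> total=6
Click 3 (5,2) count=3: revealed 0 new [(none)] -> total=6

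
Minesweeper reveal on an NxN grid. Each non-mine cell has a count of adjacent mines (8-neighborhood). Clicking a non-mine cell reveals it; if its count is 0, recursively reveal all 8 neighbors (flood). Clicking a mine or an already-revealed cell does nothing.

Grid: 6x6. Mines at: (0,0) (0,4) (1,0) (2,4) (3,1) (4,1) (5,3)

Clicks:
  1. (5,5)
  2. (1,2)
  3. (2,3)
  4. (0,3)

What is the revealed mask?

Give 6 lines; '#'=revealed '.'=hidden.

Click 1 (5,5) count=0: revealed 6 new [(3,4) (3,5) (4,4) (4,5) (5,4) (5,5)] -> total=6
Click 2 (1,2) count=0: revealed 9 new [(0,1) (0,2) (0,3) (1,1) (1,2) (1,3) (2,1) (2,2) (2,3)] -> total=15
Click 3 (2,3) count=1: revealed 0 new [(none)] -> total=15
Click 4 (0,3) count=1: revealed 0 new [(none)] -> total=15

Answer: .###..
.###..
.###..
....##
....##
....##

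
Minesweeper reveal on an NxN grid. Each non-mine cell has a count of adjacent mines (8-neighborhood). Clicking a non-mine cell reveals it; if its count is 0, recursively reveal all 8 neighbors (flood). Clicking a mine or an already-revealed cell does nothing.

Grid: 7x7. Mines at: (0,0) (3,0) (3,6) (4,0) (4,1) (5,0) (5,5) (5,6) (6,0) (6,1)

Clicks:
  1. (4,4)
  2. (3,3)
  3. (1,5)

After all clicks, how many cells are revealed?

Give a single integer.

Click 1 (4,4) count=1: revealed 1 new [(4,4)] -> total=1
Click 2 (3,3) count=0: revealed 32 new [(0,1) (0,2) (0,3) (0,4) (0,5) (0,6) (1,1) (1,2) (1,3) (1,4) (1,5) (1,6) (2,1) (2,2) (2,3) (2,4) (2,5) (2,6) (3,1) (3,2) (3,3) (3,4) (3,5) (4,2) (4,3) (4,5) (5,2) (5,3) (5,4) (6,2) (6,3) (6,4)] -> total=33
Click 3 (1,5) count=0: revealed 0 new [(none)] -> total=33

Answer: 33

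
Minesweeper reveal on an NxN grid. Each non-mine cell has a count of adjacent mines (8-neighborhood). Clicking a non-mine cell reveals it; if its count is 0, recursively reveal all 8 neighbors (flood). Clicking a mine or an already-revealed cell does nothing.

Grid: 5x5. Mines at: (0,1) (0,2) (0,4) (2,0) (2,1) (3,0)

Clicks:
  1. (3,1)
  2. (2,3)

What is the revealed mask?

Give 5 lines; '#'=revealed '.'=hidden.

Click 1 (3,1) count=3: revealed 1 new [(3,1)] -> total=1
Click 2 (2,3) count=0: revealed 13 new [(1,2) (1,3) (1,4) (2,2) (2,3) (2,4) (3,2) (3,3) (3,4) (4,1) (4,2) (4,3) (4,4)] -> total=14

Answer: .....
..###
..###
.####
.####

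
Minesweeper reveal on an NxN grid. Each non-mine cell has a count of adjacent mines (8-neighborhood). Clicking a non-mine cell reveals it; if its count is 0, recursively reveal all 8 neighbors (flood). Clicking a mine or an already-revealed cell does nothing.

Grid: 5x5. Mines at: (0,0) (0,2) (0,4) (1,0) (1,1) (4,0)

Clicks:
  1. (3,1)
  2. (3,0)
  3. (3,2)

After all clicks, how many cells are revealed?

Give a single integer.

Click 1 (3,1) count=1: revealed 1 new [(3,1)] -> total=1
Click 2 (3,0) count=1: revealed 1 new [(3,0)] -> total=2
Click 3 (3,2) count=0: revealed 14 new [(1,2) (1,3) (1,4) (2,1) (2,2) (2,3) (2,4) (3,2) (3,3) (3,4) (4,1) (4,2) (4,3) (4,4)] -> total=16

Answer: 16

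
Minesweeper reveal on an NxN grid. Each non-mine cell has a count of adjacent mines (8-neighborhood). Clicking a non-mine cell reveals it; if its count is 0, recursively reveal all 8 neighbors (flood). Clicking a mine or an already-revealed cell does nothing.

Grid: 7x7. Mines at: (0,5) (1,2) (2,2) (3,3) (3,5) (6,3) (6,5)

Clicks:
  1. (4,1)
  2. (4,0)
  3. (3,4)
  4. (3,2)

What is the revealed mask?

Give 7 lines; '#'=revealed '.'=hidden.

Answer: ##.....
##.....
##.....
###.#..
###....
###....
###....

Derivation:
Click 1 (4,1) count=0: revealed 18 new [(0,0) (0,1) (1,0) (1,1) (2,0) (2,1) (3,0) (3,1) (3,2) (4,0) (4,1) (4,2) (5,0) (5,1) (5,2) (6,0) (6,1) (6,2)] -> total=18
Click 2 (4,0) count=0: revealed 0 new [(none)] -> total=18
Click 3 (3,4) count=2: revealed 1 new [(3,4)] -> total=19
Click 4 (3,2) count=2: revealed 0 new [(none)] -> total=19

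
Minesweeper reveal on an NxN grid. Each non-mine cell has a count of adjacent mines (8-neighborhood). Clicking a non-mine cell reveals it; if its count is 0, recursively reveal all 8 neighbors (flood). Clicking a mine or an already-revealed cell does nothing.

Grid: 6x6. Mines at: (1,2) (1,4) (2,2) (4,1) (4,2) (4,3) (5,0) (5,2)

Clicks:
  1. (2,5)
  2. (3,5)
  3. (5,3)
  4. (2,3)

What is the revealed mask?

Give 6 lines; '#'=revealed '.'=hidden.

Answer: ......
......
...###
....##
....##
...###

Derivation:
Click 1 (2,5) count=1: revealed 1 new [(2,5)] -> total=1
Click 2 (3,5) count=0: revealed 7 new [(2,4) (3,4) (3,5) (4,4) (4,5) (5,4) (5,5)] -> total=8
Click 3 (5,3) count=3: revealed 1 new [(5,3)] -> total=9
Click 4 (2,3) count=3: revealed 1 new [(2,3)] -> total=10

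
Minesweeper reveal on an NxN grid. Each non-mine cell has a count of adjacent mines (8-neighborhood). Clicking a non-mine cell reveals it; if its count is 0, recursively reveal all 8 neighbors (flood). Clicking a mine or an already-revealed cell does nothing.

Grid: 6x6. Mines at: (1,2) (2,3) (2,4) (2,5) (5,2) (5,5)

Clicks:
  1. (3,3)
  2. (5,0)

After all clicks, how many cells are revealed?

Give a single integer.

Answer: 16

Derivation:
Click 1 (3,3) count=2: revealed 1 new [(3,3)] -> total=1
Click 2 (5,0) count=0: revealed 15 new [(0,0) (0,1) (1,0) (1,1) (2,0) (2,1) (2,2) (3,0) (3,1) (3,2) (4,0) (4,1) (4,2) (5,0) (5,1)] -> total=16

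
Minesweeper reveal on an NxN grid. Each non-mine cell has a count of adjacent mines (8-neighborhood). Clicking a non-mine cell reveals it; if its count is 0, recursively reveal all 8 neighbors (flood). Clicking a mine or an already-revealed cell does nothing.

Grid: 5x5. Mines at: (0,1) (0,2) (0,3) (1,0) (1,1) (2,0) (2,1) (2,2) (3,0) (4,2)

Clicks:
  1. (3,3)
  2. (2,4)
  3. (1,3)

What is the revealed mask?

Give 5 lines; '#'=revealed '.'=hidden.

Click 1 (3,3) count=2: revealed 1 new [(3,3)] -> total=1
Click 2 (2,4) count=0: revealed 7 new [(1,3) (1,4) (2,3) (2,4) (3,4) (4,3) (4,4)] -> total=8
Click 3 (1,3) count=3: revealed 0 new [(none)] -> total=8

Answer: .....
...##
...##
...##
...##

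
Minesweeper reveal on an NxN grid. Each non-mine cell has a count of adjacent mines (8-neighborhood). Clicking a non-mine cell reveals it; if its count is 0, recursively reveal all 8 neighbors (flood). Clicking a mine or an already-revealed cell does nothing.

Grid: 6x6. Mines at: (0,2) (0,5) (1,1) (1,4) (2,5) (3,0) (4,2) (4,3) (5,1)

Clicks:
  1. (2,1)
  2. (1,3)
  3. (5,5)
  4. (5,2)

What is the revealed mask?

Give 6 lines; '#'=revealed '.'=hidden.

Answer: ......
...#..
.#....
....##
....##
..#.##

Derivation:
Click 1 (2,1) count=2: revealed 1 new [(2,1)] -> total=1
Click 2 (1,3) count=2: revealed 1 new [(1,3)] -> total=2
Click 3 (5,5) count=0: revealed 6 new [(3,4) (3,5) (4,4) (4,5) (5,4) (5,5)] -> total=8
Click 4 (5,2) count=3: revealed 1 new [(5,2)] -> total=9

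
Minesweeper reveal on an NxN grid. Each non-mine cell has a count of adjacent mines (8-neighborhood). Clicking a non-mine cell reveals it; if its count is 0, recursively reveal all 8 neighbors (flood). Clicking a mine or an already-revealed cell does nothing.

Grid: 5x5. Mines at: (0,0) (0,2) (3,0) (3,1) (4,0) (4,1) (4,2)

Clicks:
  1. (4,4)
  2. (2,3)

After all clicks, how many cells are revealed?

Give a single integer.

Answer: 13

Derivation:
Click 1 (4,4) count=0: revealed 13 new [(0,3) (0,4) (1,2) (1,3) (1,4) (2,2) (2,3) (2,4) (3,2) (3,3) (3,4) (4,3) (4,4)] -> total=13
Click 2 (2,3) count=0: revealed 0 new [(none)] -> total=13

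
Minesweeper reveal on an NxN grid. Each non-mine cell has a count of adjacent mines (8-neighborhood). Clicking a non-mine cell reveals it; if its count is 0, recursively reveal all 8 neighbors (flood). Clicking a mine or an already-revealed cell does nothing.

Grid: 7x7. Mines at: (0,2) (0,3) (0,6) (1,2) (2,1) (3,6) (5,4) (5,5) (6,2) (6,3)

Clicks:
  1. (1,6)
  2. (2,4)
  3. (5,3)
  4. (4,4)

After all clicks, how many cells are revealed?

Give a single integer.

Click 1 (1,6) count=1: revealed 1 new [(1,6)] -> total=1
Click 2 (2,4) count=0: revealed 25 new [(1,3) (1,4) (1,5) (2,2) (2,3) (2,4) (2,5) (3,0) (3,1) (3,2) (3,3) (3,4) (3,5) (4,0) (4,1) (4,2) (4,3) (4,4) (4,5) (5,0) (5,1) (5,2) (5,3) (6,0) (6,1)] -> total=26
Click 3 (5,3) count=3: revealed 0 new [(none)] -> total=26
Click 4 (4,4) count=2: revealed 0 new [(none)] -> total=26

Answer: 26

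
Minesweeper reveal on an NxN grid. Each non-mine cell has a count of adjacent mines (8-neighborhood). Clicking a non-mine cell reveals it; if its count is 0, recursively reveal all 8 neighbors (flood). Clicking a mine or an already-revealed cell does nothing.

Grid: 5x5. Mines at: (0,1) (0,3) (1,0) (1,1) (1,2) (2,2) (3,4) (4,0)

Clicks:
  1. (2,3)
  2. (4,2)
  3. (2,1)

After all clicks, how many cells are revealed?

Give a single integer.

Click 1 (2,3) count=3: revealed 1 new [(2,3)] -> total=1
Click 2 (4,2) count=0: revealed 6 new [(3,1) (3,2) (3,3) (4,1) (4,2) (4,3)] -> total=7
Click 3 (2,1) count=4: revealed 1 new [(2,1)] -> total=8

Answer: 8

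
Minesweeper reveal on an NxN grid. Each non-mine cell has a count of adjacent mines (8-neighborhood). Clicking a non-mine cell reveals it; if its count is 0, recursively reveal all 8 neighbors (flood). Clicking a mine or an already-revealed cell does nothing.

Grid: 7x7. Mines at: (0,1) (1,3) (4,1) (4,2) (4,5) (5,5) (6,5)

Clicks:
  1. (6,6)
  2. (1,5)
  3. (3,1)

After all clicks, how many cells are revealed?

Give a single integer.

Click 1 (6,6) count=2: revealed 1 new [(6,6)] -> total=1
Click 2 (1,5) count=0: revealed 12 new [(0,4) (0,5) (0,6) (1,4) (1,5) (1,6) (2,4) (2,5) (2,6) (3,4) (3,5) (3,6)] -> total=13
Click 3 (3,1) count=2: revealed 1 new [(3,1)] -> total=14

Answer: 14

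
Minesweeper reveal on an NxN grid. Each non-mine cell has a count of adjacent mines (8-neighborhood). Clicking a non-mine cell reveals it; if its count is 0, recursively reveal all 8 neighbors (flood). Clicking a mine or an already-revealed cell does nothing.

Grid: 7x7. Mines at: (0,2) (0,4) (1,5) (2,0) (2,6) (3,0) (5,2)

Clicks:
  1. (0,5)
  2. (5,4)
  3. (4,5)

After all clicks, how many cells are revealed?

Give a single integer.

Click 1 (0,5) count=2: revealed 1 new [(0,5)] -> total=1
Click 2 (5,4) count=0: revealed 29 new [(1,1) (1,2) (1,3) (1,4) (2,1) (2,2) (2,3) (2,4) (2,5) (3,1) (3,2) (3,3) (3,4) (3,5) (3,6) (4,1) (4,2) (4,3) (4,4) (4,5) (4,6) (5,3) (5,4) (5,5) (5,6) (6,3) (6,4) (6,5) (6,6)] -> total=30
Click 3 (4,5) count=0: revealed 0 new [(none)] -> total=30

Answer: 30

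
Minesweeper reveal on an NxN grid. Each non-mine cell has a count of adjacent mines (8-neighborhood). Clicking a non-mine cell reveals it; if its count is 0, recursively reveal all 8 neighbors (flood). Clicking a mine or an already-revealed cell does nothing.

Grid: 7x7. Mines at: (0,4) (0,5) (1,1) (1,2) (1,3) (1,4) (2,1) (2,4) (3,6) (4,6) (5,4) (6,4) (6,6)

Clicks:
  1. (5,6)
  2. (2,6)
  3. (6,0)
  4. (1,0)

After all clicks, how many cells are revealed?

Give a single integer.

Click 1 (5,6) count=2: revealed 1 new [(5,6)] -> total=1
Click 2 (2,6) count=1: revealed 1 new [(2,6)] -> total=2
Click 3 (6,0) count=0: revealed 16 new [(3,0) (3,1) (3,2) (3,3) (4,0) (4,1) (4,2) (4,3) (5,0) (5,1) (5,2) (5,3) (6,0) (6,1) (6,2) (6,3)] -> total=18
Click 4 (1,0) count=2: revealed 1 new [(1,0)] -> total=19

Answer: 19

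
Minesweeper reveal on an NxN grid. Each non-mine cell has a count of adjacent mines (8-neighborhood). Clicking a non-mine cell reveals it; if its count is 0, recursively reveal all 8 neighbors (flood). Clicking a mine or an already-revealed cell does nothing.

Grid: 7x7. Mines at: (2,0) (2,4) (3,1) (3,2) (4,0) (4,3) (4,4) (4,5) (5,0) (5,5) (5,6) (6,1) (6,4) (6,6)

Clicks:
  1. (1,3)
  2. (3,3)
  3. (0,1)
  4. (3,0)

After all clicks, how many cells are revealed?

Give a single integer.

Answer: 23

Derivation:
Click 1 (1,3) count=1: revealed 1 new [(1,3)] -> total=1
Click 2 (3,3) count=4: revealed 1 new [(3,3)] -> total=2
Click 3 (0,1) count=0: revealed 20 new [(0,0) (0,1) (0,2) (0,3) (0,4) (0,5) (0,6) (1,0) (1,1) (1,2) (1,4) (1,5) (1,6) (2,1) (2,2) (2,3) (2,5) (2,6) (3,5) (3,6)] -> total=22
Click 4 (3,0) count=3: revealed 1 new [(3,0)] -> total=23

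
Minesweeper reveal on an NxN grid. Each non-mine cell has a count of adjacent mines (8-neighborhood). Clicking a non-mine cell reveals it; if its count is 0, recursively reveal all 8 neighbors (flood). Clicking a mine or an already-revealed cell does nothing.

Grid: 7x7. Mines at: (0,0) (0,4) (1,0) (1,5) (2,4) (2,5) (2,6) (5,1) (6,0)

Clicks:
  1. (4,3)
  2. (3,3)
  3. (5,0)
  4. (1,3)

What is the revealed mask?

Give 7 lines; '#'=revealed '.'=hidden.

Click 1 (4,3) count=0: revealed 34 new [(0,1) (0,2) (0,3) (1,1) (1,2) (1,3) (2,0) (2,1) (2,2) (2,3) (3,0) (3,1) (3,2) (3,3) (3,4) (3,5) (3,6) (4,0) (4,1) (4,2) (4,3) (4,4) (4,5) (4,6) (5,2) (5,3) (5,4) (5,5) (5,6) (6,2) (6,3) (6,4) (6,5) (6,6)] -> total=34
Click 2 (3,3) count=1: revealed 0 new [(none)] -> total=34
Click 3 (5,0) count=2: revealed 1 new [(5,0)] -> total=35
Click 4 (1,3) count=2: revealed 0 new [(none)] -> total=35

Answer: .###...
.###...
####...
#######
#######
#.#####
..#####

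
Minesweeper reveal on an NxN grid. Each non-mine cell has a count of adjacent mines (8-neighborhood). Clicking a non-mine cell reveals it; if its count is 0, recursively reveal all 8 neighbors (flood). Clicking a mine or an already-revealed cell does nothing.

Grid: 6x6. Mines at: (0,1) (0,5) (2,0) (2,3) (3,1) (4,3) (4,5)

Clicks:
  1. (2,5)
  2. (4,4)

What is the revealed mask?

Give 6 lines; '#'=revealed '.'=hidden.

Click 1 (2,5) count=0: revealed 6 new [(1,4) (1,5) (2,4) (2,5) (3,4) (3,5)] -> total=6
Click 2 (4,4) count=2: revealed 1 new [(4,4)] -> total=7

Answer: ......
....##
....##
....##
....#.
......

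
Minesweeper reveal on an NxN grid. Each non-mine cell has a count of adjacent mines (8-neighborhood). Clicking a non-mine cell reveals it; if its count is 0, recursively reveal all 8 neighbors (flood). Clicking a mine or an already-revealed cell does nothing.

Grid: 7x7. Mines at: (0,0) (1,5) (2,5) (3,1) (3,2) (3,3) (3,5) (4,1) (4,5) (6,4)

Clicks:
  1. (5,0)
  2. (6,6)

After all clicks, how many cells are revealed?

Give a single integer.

Answer: 5

Derivation:
Click 1 (5,0) count=1: revealed 1 new [(5,0)] -> total=1
Click 2 (6,6) count=0: revealed 4 new [(5,5) (5,6) (6,5) (6,6)] -> total=5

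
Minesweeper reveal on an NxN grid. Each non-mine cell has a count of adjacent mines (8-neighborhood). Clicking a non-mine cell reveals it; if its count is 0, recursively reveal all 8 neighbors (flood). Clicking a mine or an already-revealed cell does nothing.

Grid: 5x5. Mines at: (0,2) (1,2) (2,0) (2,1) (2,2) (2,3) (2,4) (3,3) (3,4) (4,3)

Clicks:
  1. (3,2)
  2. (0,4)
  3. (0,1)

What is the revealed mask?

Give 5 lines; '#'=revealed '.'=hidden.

Answer: .#.##
...##
.....
..#..
.....

Derivation:
Click 1 (3,2) count=5: revealed 1 new [(3,2)] -> total=1
Click 2 (0,4) count=0: revealed 4 new [(0,3) (0,4) (1,3) (1,4)] -> total=5
Click 3 (0,1) count=2: revealed 1 new [(0,1)] -> total=6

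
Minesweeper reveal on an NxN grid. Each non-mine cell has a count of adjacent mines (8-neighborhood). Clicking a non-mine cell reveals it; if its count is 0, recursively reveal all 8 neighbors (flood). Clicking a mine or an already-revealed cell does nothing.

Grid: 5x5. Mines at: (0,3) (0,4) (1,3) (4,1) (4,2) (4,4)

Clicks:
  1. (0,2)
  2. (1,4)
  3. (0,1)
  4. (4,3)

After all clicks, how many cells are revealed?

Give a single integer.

Click 1 (0,2) count=2: revealed 1 new [(0,2)] -> total=1
Click 2 (1,4) count=3: revealed 1 new [(1,4)] -> total=2
Click 3 (0,1) count=0: revealed 11 new [(0,0) (0,1) (1,0) (1,1) (1,2) (2,0) (2,1) (2,2) (3,0) (3,1) (3,2)] -> total=13
Click 4 (4,3) count=2: revealed 1 new [(4,3)] -> total=14

Answer: 14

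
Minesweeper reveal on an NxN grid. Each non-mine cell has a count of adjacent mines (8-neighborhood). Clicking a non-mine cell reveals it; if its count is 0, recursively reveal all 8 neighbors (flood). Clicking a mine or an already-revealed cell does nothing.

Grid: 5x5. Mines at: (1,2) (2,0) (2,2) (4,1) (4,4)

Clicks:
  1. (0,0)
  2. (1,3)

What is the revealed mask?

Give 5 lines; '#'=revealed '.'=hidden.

Click 1 (0,0) count=0: revealed 4 new [(0,0) (0,1) (1,0) (1,1)] -> total=4
Click 2 (1,3) count=2: revealed 1 new [(1,3)] -> total=5

Answer: ##...
##.#.
.....
.....
.....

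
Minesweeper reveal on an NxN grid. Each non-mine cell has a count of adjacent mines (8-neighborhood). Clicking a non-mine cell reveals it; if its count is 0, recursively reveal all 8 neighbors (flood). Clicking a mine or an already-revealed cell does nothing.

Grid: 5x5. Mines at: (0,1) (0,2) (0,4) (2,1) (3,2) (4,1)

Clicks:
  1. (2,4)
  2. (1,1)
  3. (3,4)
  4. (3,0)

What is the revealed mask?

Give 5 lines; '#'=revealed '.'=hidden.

Click 1 (2,4) count=0: revealed 8 new [(1,3) (1,4) (2,3) (2,4) (3,3) (3,4) (4,3) (4,4)] -> total=8
Click 2 (1,1) count=3: revealed 1 new [(1,1)] -> total=9
Click 3 (3,4) count=0: revealed 0 new [(none)] -> total=9
Click 4 (3,0) count=2: revealed 1 new [(3,0)] -> total=10

Answer: .....
.#.##
...##
#..##
...##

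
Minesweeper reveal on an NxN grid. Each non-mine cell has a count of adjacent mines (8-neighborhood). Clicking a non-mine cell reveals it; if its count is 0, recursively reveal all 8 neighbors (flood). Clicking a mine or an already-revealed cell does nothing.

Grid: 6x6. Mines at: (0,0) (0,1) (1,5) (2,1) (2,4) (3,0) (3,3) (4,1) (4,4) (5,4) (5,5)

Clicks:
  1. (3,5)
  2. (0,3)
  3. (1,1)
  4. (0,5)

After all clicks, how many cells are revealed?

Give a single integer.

Answer: 9

Derivation:
Click 1 (3,5) count=2: revealed 1 new [(3,5)] -> total=1
Click 2 (0,3) count=0: revealed 6 new [(0,2) (0,3) (0,4) (1,2) (1,3) (1,4)] -> total=7
Click 3 (1,1) count=3: revealed 1 new [(1,1)] -> total=8
Click 4 (0,5) count=1: revealed 1 new [(0,5)] -> total=9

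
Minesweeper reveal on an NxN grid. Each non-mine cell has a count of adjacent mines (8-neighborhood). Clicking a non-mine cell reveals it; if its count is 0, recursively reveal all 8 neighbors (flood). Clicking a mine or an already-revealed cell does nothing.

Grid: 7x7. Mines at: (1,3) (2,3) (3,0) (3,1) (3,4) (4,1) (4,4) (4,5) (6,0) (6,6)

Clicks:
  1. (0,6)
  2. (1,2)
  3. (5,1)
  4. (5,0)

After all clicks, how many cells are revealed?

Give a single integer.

Answer: 14

Derivation:
Click 1 (0,6) count=0: revealed 11 new [(0,4) (0,5) (0,6) (1,4) (1,5) (1,6) (2,4) (2,5) (2,6) (3,5) (3,6)] -> total=11
Click 2 (1,2) count=2: revealed 1 new [(1,2)] -> total=12
Click 3 (5,1) count=2: revealed 1 new [(5,1)] -> total=13
Click 4 (5,0) count=2: revealed 1 new [(5,0)] -> total=14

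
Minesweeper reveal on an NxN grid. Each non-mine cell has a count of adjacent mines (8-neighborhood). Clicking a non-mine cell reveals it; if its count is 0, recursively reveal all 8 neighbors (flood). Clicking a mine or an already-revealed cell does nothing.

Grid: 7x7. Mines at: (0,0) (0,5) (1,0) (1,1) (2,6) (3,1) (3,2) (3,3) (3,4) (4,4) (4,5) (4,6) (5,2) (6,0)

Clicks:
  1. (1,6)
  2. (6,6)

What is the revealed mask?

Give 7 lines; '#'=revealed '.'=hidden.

Answer: .......
......#
.......
.......
.......
...####
...####

Derivation:
Click 1 (1,6) count=2: revealed 1 new [(1,6)] -> total=1
Click 2 (6,6) count=0: revealed 8 new [(5,3) (5,4) (5,5) (5,6) (6,3) (6,4) (6,5) (6,6)] -> total=9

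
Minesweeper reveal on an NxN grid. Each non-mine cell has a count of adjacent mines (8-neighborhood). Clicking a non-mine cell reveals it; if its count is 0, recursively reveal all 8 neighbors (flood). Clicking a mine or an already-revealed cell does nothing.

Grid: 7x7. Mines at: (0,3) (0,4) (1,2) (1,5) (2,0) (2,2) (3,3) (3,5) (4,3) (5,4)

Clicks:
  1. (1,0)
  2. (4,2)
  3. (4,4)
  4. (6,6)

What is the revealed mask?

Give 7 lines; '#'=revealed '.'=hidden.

Click 1 (1,0) count=1: revealed 1 new [(1,0)] -> total=1
Click 2 (4,2) count=2: revealed 1 new [(4,2)] -> total=2
Click 3 (4,4) count=4: revealed 1 new [(4,4)] -> total=3
Click 4 (6,6) count=0: revealed 6 new [(4,5) (4,6) (5,5) (5,6) (6,5) (6,6)] -> total=9

Answer: .......
#......
.......
.......
..#.###
.....##
.....##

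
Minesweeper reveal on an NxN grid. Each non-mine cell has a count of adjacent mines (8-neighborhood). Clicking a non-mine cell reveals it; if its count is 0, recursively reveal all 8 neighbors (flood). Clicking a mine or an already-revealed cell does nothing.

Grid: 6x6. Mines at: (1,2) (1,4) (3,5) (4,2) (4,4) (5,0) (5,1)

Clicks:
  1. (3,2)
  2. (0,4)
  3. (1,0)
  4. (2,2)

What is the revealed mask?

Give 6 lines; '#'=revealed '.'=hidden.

Answer: ##..#.
##....
###...
###...
##....
......

Derivation:
Click 1 (3,2) count=1: revealed 1 new [(3,2)] -> total=1
Click 2 (0,4) count=1: revealed 1 new [(0,4)] -> total=2
Click 3 (1,0) count=0: revealed 10 new [(0,0) (0,1) (1,0) (1,1) (2,0) (2,1) (3,0) (3,1) (4,0) (4,1)] -> total=12
Click 4 (2,2) count=1: revealed 1 new [(2,2)] -> total=13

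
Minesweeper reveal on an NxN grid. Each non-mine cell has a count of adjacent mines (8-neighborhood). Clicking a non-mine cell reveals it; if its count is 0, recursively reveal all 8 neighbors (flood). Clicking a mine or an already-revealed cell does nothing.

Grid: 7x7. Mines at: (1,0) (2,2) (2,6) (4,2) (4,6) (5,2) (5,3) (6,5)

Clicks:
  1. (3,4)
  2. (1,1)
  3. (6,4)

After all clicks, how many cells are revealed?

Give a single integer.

Answer: 22

Derivation:
Click 1 (3,4) count=0: revealed 21 new [(0,1) (0,2) (0,3) (0,4) (0,5) (0,6) (1,1) (1,2) (1,3) (1,4) (1,5) (1,6) (2,3) (2,4) (2,5) (3,3) (3,4) (3,5) (4,3) (4,4) (4,5)] -> total=21
Click 2 (1,1) count=2: revealed 0 new [(none)] -> total=21
Click 3 (6,4) count=2: revealed 1 new [(6,4)] -> total=22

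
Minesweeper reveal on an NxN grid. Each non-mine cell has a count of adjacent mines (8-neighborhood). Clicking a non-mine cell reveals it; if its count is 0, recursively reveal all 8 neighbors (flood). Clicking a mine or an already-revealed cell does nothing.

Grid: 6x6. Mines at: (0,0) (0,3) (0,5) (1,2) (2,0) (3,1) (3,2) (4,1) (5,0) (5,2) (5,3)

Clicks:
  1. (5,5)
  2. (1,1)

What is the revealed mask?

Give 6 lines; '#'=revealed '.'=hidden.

Click 1 (5,5) count=0: revealed 14 new [(1,3) (1,4) (1,5) (2,3) (2,4) (2,5) (3,3) (3,4) (3,5) (4,3) (4,4) (4,5) (5,4) (5,5)] -> total=14
Click 2 (1,1) count=3: revealed 1 new [(1,1)] -> total=15

Answer: ......
.#.###
...###
...###
...###
....##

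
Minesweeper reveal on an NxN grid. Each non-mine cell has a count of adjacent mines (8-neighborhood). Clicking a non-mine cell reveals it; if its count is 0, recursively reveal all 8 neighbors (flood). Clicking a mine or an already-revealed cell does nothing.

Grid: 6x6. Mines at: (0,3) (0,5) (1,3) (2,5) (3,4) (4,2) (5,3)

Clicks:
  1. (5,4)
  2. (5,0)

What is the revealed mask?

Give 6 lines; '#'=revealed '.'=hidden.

Answer: ###...
###...
###...
###...
##....
##..#.

Derivation:
Click 1 (5,4) count=1: revealed 1 new [(5,4)] -> total=1
Click 2 (5,0) count=0: revealed 16 new [(0,0) (0,1) (0,2) (1,0) (1,1) (1,2) (2,0) (2,1) (2,2) (3,0) (3,1) (3,2) (4,0) (4,1) (5,0) (5,1)] -> total=17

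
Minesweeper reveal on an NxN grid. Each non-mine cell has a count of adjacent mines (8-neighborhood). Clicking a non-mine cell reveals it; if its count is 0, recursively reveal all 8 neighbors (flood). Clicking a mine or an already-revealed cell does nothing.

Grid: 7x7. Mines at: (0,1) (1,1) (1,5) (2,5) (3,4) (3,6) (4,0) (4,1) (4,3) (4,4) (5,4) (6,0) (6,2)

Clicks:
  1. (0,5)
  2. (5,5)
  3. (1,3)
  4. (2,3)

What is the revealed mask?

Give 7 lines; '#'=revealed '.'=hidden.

Click 1 (0,5) count=1: revealed 1 new [(0,5)] -> total=1
Click 2 (5,5) count=2: revealed 1 new [(5,5)] -> total=2
Click 3 (1,3) count=0: revealed 9 new [(0,2) (0,3) (0,4) (1,2) (1,3) (1,4) (2,2) (2,3) (2,4)] -> total=11
Click 4 (2,3) count=1: revealed 0 new [(none)] -> total=11

Answer: ..####.
..###..
..###..
.......
.......
.....#.
.......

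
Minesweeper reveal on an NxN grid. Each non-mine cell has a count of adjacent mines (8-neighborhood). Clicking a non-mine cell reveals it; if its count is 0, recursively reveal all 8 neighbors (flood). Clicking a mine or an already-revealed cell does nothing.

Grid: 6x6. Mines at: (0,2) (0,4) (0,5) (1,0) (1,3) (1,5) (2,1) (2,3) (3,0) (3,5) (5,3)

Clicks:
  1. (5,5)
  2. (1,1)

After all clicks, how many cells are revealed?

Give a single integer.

Click 1 (5,5) count=0: revealed 4 new [(4,4) (4,5) (5,4) (5,5)] -> total=4
Click 2 (1,1) count=3: revealed 1 new [(1,1)] -> total=5

Answer: 5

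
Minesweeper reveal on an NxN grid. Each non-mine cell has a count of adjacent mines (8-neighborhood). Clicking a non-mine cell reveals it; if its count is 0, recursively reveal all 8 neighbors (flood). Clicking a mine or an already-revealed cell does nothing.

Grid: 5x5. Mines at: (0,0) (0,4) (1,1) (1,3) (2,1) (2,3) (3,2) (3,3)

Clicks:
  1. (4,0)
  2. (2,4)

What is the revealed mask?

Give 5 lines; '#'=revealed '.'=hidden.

Click 1 (4,0) count=0: revealed 4 new [(3,0) (3,1) (4,0) (4,1)] -> total=4
Click 2 (2,4) count=3: revealed 1 new [(2,4)] -> total=5

Answer: .....
.....
....#
##...
##...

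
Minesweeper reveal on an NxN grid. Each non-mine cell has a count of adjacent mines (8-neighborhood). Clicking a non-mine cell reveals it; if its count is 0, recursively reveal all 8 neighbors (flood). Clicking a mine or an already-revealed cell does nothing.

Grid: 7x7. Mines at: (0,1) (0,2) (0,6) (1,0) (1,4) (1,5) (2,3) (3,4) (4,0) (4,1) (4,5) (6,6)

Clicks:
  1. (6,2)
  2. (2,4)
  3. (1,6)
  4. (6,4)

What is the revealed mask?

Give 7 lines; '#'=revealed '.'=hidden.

Click 1 (6,2) count=0: revealed 15 new [(4,2) (4,3) (4,4) (5,0) (5,1) (5,2) (5,3) (5,4) (5,5) (6,0) (6,1) (6,2) (6,3) (6,4) (6,5)] -> total=15
Click 2 (2,4) count=4: revealed 1 new [(2,4)] -> total=16
Click 3 (1,6) count=2: revealed 1 new [(1,6)] -> total=17
Click 4 (6,4) count=0: revealed 0 new [(none)] -> total=17

Answer: .......
......#
....#..
.......
..###..
######.
######.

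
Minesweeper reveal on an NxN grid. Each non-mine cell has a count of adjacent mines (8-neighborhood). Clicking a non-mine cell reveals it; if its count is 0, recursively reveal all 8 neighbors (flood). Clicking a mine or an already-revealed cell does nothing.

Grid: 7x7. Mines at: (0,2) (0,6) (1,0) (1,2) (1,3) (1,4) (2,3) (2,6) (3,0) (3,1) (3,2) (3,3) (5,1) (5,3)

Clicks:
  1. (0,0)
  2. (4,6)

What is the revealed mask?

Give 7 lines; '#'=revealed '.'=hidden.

Click 1 (0,0) count=1: revealed 1 new [(0,0)] -> total=1
Click 2 (4,6) count=0: revealed 12 new [(3,4) (3,5) (3,6) (4,4) (4,5) (4,6) (5,4) (5,5) (5,6) (6,4) (6,5) (6,6)] -> total=13

Answer: #......
.......
.......
....###
....###
....###
....###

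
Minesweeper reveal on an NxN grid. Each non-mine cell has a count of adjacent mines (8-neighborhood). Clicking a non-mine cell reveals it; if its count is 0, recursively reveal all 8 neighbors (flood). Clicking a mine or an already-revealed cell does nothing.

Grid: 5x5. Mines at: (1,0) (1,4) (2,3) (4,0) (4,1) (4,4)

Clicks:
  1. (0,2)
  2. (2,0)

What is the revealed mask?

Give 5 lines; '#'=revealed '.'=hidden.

Click 1 (0,2) count=0: revealed 6 new [(0,1) (0,2) (0,3) (1,1) (1,2) (1,3)] -> total=6
Click 2 (2,0) count=1: revealed 1 new [(2,0)] -> total=7

Answer: .###.
.###.
#....
.....
.....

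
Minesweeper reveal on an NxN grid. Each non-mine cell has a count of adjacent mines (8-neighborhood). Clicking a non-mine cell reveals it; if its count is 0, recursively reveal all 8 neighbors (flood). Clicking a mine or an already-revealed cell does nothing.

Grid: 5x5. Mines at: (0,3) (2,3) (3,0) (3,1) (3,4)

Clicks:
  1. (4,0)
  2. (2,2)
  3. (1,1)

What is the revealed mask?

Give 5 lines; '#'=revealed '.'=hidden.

Click 1 (4,0) count=2: revealed 1 new [(4,0)] -> total=1
Click 2 (2,2) count=2: revealed 1 new [(2,2)] -> total=2
Click 3 (1,1) count=0: revealed 8 new [(0,0) (0,1) (0,2) (1,0) (1,1) (1,2) (2,0) (2,1)] -> total=10

Answer: ###..
###..
###..
.....
#....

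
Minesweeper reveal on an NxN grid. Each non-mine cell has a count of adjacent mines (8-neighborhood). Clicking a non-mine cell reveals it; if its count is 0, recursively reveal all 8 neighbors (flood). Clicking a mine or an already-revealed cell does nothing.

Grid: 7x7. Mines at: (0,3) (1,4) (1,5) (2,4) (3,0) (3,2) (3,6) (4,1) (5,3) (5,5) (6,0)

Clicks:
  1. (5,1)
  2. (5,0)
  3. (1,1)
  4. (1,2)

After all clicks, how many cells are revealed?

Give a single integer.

Click 1 (5,1) count=2: revealed 1 new [(5,1)] -> total=1
Click 2 (5,0) count=2: revealed 1 new [(5,0)] -> total=2
Click 3 (1,1) count=0: revealed 9 new [(0,0) (0,1) (0,2) (1,0) (1,1) (1,2) (2,0) (2,1) (2,2)] -> total=11
Click 4 (1,2) count=1: revealed 0 new [(none)] -> total=11

Answer: 11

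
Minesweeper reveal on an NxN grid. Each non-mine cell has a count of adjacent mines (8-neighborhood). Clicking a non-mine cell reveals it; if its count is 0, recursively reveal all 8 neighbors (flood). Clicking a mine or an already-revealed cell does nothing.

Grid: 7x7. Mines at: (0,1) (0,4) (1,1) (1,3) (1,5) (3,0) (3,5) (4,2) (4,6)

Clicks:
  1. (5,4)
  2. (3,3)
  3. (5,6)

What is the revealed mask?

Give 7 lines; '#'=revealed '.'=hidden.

Answer: .......
.......
.......
...#...
##.###.
#######
#######

Derivation:
Click 1 (5,4) count=0: revealed 19 new [(4,0) (4,1) (4,3) (4,4) (4,5) (5,0) (5,1) (5,2) (5,3) (5,4) (5,5) (5,6) (6,0) (6,1) (6,2) (6,3) (6,4) (6,5) (6,6)] -> total=19
Click 2 (3,3) count=1: revealed 1 new [(3,3)] -> total=20
Click 3 (5,6) count=1: revealed 0 new [(none)] -> total=20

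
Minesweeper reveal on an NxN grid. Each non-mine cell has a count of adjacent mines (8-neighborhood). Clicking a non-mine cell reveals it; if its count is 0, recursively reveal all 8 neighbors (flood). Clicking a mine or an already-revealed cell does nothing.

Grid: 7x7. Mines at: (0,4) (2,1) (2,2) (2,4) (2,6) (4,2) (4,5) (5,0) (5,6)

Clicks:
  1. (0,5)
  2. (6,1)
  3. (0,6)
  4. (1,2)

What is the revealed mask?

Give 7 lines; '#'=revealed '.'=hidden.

Click 1 (0,5) count=1: revealed 1 new [(0,5)] -> total=1
Click 2 (6,1) count=1: revealed 1 new [(6,1)] -> total=2
Click 3 (0,6) count=0: revealed 3 new [(0,6) (1,5) (1,6)] -> total=5
Click 4 (1,2) count=2: revealed 1 new [(1,2)] -> total=6

Answer: .....##
..#..##
.......
.......
.......
.......
.#.....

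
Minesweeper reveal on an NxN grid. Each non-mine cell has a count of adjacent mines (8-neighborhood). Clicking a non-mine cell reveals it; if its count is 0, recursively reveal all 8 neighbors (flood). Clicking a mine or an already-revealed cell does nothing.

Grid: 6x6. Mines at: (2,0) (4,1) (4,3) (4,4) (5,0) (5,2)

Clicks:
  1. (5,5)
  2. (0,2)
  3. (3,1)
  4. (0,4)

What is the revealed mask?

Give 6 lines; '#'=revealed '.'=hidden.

Click 1 (5,5) count=1: revealed 1 new [(5,5)] -> total=1
Click 2 (0,2) count=0: revealed 22 new [(0,0) (0,1) (0,2) (0,3) (0,4) (0,5) (1,0) (1,1) (1,2) (1,3) (1,4) (1,5) (2,1) (2,2) (2,3) (2,4) (2,5) (3,1) (3,2) (3,3) (3,4) (3,5)] -> total=23
Click 3 (3,1) count=2: revealed 0 new [(none)] -> total=23
Click 4 (0,4) count=0: revealed 0 new [(none)] -> total=23

Answer: ######
######
.#####
.#####
......
.....#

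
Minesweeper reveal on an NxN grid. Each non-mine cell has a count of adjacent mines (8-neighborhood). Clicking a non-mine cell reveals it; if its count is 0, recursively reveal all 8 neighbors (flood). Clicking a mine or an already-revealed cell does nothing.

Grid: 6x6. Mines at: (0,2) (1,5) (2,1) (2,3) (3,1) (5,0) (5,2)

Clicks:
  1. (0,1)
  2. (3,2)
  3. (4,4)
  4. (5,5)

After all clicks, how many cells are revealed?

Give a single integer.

Click 1 (0,1) count=1: revealed 1 new [(0,1)] -> total=1
Click 2 (3,2) count=3: revealed 1 new [(3,2)] -> total=2
Click 3 (4,4) count=0: revealed 11 new [(2,4) (2,5) (3,3) (3,4) (3,5) (4,3) (4,4) (4,5) (5,3) (5,4) (5,5)] -> total=13
Click 4 (5,5) count=0: revealed 0 new [(none)] -> total=13

Answer: 13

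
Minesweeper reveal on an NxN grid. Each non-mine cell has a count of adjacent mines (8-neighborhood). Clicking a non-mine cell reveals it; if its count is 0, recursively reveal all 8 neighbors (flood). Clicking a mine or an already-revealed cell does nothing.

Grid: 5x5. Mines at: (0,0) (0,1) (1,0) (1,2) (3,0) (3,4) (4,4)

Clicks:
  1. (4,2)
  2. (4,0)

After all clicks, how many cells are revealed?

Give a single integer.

Click 1 (4,2) count=0: revealed 9 new [(2,1) (2,2) (2,3) (3,1) (3,2) (3,3) (4,1) (4,2) (4,3)] -> total=9
Click 2 (4,0) count=1: revealed 1 new [(4,0)] -> total=10

Answer: 10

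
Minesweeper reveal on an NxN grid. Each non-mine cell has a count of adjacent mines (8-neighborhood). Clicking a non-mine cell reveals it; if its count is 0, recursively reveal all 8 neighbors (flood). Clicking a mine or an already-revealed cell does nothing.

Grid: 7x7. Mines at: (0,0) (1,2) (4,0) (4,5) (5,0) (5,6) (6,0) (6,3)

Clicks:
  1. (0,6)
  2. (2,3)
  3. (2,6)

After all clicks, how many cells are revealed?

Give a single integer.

Answer: 28

Derivation:
Click 1 (0,6) count=0: revealed 28 new [(0,3) (0,4) (0,5) (0,6) (1,3) (1,4) (1,5) (1,6) (2,1) (2,2) (2,3) (2,4) (2,5) (2,6) (3,1) (3,2) (3,3) (3,4) (3,5) (3,6) (4,1) (4,2) (4,3) (4,4) (5,1) (5,2) (5,3) (5,4)] -> total=28
Click 2 (2,3) count=1: revealed 0 new [(none)] -> total=28
Click 3 (2,6) count=0: revealed 0 new [(none)] -> total=28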